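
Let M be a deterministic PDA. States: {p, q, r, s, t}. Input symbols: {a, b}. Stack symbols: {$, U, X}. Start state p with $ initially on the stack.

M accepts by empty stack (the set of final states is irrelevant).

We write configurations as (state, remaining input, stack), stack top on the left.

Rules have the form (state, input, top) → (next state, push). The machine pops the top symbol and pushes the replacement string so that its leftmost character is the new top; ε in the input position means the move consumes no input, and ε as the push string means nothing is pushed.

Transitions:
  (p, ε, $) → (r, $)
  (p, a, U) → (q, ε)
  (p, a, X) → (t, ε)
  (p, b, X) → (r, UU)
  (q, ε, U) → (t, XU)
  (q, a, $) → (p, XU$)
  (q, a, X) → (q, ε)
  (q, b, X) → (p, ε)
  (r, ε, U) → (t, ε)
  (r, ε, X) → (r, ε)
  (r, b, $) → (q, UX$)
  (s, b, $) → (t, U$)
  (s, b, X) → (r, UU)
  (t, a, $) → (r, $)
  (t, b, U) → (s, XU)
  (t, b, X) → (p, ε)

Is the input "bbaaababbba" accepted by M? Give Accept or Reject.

(p, bbaaababbba, $) ⊢ (r, bbaaababbba, $) ⊢ (q, baaababbba, UX$) ⊢ (t, baaababbba, XUX$) ⊢ (p, aaababbba, UX$) ⊢ (q, aababbba, X$) ⊢ (q, ababbba, $) ⊢ (p, babbba, XU$) ⊢ (r, abbba, UUU$) ⊢ (t, abbba, UU$)
No transition applies at (t, abbba, UU$); input not fully consumed.

Reject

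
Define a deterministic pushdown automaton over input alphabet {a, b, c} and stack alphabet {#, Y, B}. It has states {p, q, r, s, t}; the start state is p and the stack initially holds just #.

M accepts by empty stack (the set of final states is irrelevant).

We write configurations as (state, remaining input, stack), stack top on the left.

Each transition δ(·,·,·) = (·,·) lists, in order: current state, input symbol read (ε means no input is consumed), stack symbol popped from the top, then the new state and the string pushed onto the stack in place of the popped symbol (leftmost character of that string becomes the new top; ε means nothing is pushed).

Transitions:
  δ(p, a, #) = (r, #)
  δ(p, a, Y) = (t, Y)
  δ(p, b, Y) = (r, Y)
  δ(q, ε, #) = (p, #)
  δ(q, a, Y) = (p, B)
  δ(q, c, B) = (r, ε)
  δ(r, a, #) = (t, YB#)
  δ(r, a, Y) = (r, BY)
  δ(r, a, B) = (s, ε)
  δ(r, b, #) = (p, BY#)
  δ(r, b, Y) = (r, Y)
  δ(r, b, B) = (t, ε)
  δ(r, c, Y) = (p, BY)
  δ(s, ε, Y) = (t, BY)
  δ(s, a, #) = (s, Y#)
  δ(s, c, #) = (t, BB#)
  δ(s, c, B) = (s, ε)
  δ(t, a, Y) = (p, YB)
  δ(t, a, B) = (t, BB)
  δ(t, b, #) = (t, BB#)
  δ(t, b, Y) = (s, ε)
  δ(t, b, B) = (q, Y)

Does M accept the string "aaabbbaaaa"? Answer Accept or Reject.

Reject

(p, aaabbbaaaa, #) ⊢ (r, aabbbaaaa, #) ⊢ (t, abbbaaaa, YB#) ⊢ (p, bbbaaaa, YBB#) ⊢ (r, bbaaaa, YBB#) ⊢ (r, baaaa, YBB#) ⊢ (r, aaaa, YBB#) ⊢ (r, aaa, BYBB#) ⊢ (s, aa, YBB#) ⊢ (t, aa, BYBB#) ⊢ (t, a, BBYBB#) ⊢ (t, ε, BBBYBB#)
All input consumed; stack is BBBYBB#, not empty, and no further ε-move applies.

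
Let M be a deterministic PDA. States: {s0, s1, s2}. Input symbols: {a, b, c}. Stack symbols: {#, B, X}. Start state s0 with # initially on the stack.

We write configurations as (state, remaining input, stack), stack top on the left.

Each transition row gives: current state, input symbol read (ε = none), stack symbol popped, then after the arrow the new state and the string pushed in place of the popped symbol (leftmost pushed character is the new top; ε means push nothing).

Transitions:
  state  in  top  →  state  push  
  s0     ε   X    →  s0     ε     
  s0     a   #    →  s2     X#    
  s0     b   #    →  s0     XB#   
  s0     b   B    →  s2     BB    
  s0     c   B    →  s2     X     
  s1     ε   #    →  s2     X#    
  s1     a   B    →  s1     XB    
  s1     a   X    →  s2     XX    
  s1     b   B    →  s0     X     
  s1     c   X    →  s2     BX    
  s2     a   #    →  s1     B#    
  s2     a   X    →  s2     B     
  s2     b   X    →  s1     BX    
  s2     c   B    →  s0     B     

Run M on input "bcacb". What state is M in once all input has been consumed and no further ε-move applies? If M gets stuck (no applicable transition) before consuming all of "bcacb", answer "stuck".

(s0, bcacb, #)
  read b, top #: go to s0, push XB# → (s0, cacb, XB#)
  ε-move, top X: go to s0, push ε → (s0, cacb, B#)
  read c, top B: go to s2, push X → (s2, acb, X#)
  read a, top X: go to s2, push B → (s2, cb, B#)
  read c, top B: go to s0, push B → (s0, b, B#)
  read b, top B: go to s2, push BB → (s2, ε, BB#)
All input consumed; M is in state s2.

s2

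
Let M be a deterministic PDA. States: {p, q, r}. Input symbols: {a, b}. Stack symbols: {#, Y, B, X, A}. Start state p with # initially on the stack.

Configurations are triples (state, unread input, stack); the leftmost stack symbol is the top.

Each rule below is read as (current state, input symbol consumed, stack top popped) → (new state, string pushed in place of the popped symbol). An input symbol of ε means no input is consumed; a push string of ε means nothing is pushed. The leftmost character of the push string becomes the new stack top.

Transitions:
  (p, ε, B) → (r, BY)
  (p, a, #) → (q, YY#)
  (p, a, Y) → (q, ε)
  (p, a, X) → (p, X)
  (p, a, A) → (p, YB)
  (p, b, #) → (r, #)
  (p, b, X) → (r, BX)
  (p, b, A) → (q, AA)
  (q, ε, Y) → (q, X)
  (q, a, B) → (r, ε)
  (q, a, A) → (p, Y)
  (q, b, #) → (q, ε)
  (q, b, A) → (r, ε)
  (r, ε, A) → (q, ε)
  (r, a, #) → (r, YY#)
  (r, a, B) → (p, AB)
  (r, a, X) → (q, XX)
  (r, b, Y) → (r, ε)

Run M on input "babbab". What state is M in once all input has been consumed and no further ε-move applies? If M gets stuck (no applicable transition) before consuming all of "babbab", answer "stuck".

r

(p, babbab, #) ⊢ (r, abbab, #) ⊢ (r, bbab, YY#) ⊢ (r, bab, Y#) ⊢ (r, ab, #) ⊢ (r, b, YY#) ⊢ (r, ε, Y#)
All input consumed; M is in state r.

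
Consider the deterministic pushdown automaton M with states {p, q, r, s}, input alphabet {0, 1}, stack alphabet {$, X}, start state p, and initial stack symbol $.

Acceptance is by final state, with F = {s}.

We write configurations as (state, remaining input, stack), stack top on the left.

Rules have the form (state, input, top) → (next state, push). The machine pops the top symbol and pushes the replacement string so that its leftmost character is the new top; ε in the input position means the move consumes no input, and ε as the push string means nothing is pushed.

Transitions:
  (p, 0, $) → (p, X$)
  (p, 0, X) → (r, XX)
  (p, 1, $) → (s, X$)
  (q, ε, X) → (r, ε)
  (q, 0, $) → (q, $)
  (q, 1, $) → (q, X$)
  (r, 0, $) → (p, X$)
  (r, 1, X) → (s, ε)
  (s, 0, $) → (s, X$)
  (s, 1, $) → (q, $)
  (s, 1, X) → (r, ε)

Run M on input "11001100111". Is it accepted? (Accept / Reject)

Reject

(p, 11001100111, $)
  read 1, top $: go to s, push X$ → (s, 1001100111, X$)
  read 1, top X: go to r, push ε → (r, 001100111, $)
  read 0, top $: go to p, push X$ → (p, 01100111, X$)
  read 0, top X: go to r, push XX → (r, 1100111, XX$)
  read 1, top X: go to s, push ε → (s, 100111, X$)
  read 1, top X: go to r, push ε → (r, 00111, $)
  read 0, top $: go to p, push X$ → (p, 0111, X$)
  read 0, top X: go to r, push XX → (r, 111, XX$)
  read 1, top X: go to s, push ε → (s, 11, X$)
  read 1, top X: go to r, push ε → (r, 1, $)
No transition applies at (r, 1, $); input not fully consumed.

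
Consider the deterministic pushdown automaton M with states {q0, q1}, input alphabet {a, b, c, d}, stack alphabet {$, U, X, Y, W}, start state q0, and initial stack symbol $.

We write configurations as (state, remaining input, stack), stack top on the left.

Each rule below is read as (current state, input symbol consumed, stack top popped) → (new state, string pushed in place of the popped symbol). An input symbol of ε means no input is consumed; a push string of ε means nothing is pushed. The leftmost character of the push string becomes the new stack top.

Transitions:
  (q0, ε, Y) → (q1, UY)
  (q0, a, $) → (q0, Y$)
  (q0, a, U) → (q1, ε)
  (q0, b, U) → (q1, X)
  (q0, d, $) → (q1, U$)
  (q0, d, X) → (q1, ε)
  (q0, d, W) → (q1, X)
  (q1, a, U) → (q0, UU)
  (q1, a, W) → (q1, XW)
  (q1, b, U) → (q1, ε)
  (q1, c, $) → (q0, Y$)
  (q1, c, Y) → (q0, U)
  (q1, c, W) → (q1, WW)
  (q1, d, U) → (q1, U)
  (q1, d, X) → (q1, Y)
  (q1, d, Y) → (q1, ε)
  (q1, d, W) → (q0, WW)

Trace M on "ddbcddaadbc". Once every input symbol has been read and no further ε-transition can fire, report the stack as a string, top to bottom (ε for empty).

(q0, ddbcddaadbc, $)
  read d, top $: go to q1, push U$ → (q1, dbcddaadbc, U$)
  read d, top U: go to q1, push U → (q1, bcddaadbc, U$)
  read b, top U: go to q1, push ε → (q1, cddaadbc, $)
  read c, top $: go to q0, push Y$ → (q0, ddaadbc, Y$)
  ε-move, top Y: go to q1, push UY → (q1, ddaadbc, UY$)
  read d, top U: go to q1, push U → (q1, daadbc, UY$)
  read d, top U: go to q1, push U → (q1, aadbc, UY$)
  read a, top U: go to q0, push UU → (q0, adbc, UUY$)
  read a, top U: go to q1, push ε → (q1, dbc, UY$)
  read d, top U: go to q1, push U → (q1, bc, UY$)
  read b, top U: go to q1, push ε → (q1, c, Y$)
  read c, top Y: go to q0, push U → (q0, ε, U$)
All input consumed in state q0 with stack U$.

U$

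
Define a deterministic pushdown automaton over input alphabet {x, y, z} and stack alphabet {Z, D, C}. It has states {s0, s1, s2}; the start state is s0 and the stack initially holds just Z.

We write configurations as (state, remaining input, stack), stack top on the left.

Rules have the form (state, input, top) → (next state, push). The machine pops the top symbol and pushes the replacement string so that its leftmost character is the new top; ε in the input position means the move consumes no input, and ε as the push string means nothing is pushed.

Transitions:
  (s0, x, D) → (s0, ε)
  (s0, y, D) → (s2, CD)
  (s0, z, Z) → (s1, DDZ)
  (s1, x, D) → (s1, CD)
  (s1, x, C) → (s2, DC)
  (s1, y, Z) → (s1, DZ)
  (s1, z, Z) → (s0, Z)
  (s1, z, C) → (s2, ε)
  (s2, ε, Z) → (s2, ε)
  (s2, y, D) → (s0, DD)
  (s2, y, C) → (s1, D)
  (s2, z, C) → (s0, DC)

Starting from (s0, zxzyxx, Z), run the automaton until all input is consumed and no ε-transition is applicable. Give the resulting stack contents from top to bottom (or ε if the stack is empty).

DZ

(s0, zxzyxx, Z) ⊢ (s1, xzyxx, DDZ) ⊢ (s1, zyxx, CDDZ) ⊢ (s2, yxx, DDZ) ⊢ (s0, xx, DDDZ) ⊢ (s0, x, DDZ) ⊢ (s0, ε, DZ)
All input consumed in state s0 with stack DZ.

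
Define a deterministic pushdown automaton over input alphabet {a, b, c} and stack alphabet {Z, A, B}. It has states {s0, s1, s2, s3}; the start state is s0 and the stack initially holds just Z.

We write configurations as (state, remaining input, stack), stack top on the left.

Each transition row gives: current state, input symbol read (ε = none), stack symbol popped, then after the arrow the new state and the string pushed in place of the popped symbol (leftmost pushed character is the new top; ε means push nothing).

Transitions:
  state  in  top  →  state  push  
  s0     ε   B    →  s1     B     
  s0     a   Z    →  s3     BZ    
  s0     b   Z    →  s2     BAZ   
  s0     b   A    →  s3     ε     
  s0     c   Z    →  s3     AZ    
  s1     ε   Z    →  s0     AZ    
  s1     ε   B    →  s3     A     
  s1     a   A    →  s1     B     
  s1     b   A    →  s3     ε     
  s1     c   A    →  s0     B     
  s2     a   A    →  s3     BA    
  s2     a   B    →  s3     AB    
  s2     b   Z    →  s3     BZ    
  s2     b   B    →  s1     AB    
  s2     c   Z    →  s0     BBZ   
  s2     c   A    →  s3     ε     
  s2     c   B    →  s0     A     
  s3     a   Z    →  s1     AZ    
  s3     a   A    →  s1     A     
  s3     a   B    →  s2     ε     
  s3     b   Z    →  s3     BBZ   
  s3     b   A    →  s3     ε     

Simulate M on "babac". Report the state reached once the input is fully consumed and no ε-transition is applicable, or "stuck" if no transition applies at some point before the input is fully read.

(s0, babac, Z)
  read b, top Z: go to s2, push BAZ → (s2, abac, BAZ)
  read a, top B: go to s3, push AB → (s3, bac, ABAZ)
  read b, top A: go to s3, push ε → (s3, ac, BAZ)
  read a, top B: go to s2, push ε → (s2, c, AZ)
  read c, top A: go to s3, push ε → (s3, ε, Z)
All input consumed; M is in state s3.

s3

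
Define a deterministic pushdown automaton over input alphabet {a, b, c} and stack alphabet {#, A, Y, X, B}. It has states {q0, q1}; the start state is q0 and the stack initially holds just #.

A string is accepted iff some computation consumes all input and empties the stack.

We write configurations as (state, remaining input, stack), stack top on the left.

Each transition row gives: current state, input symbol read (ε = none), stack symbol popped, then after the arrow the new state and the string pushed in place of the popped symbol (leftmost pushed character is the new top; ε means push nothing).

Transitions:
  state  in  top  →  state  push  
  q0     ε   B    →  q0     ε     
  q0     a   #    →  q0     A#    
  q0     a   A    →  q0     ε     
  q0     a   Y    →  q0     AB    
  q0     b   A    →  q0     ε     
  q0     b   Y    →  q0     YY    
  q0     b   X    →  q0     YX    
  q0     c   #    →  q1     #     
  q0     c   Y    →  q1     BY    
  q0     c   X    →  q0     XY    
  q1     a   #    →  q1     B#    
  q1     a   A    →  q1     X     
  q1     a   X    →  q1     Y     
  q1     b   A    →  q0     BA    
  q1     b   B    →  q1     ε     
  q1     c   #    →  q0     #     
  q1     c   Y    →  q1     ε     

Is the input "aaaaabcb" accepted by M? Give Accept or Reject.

(q0, aaaaabcb, #)
  read a, top #: go to q0, push A# → (q0, aaaabcb, A#)
  read a, top A: go to q0, push ε → (q0, aaabcb, #)
  read a, top #: go to q0, push A# → (q0, aabcb, A#)
  read a, top A: go to q0, push ε → (q0, abcb, #)
  read a, top #: go to q0, push A# → (q0, bcb, A#)
  read b, top A: go to q0, push ε → (q0, cb, #)
  read c, top #: go to q1, push # → (q1, b, #)
No transition applies at (q1, b, #); input not fully consumed.

Reject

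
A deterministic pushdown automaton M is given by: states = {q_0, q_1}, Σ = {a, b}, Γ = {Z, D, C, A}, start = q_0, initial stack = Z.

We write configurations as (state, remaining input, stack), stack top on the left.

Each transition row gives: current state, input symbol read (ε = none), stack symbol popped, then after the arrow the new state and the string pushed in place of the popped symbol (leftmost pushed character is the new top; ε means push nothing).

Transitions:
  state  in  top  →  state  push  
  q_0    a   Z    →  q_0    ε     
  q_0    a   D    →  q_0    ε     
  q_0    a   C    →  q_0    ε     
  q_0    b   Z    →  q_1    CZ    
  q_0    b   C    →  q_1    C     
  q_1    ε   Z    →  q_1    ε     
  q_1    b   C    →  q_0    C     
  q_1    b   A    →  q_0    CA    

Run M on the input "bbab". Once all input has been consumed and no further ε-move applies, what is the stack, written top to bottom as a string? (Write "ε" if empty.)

(q_0, bbab, Z)
  read b, top Z: go to q_1, push CZ → (q_1, bab, CZ)
  read b, top C: go to q_0, push C → (q_0, ab, CZ)
  read a, top C: go to q_0, push ε → (q_0, b, Z)
  read b, top Z: go to q_1, push CZ → (q_1, ε, CZ)
All input consumed in state q_1 with stack CZ.

CZ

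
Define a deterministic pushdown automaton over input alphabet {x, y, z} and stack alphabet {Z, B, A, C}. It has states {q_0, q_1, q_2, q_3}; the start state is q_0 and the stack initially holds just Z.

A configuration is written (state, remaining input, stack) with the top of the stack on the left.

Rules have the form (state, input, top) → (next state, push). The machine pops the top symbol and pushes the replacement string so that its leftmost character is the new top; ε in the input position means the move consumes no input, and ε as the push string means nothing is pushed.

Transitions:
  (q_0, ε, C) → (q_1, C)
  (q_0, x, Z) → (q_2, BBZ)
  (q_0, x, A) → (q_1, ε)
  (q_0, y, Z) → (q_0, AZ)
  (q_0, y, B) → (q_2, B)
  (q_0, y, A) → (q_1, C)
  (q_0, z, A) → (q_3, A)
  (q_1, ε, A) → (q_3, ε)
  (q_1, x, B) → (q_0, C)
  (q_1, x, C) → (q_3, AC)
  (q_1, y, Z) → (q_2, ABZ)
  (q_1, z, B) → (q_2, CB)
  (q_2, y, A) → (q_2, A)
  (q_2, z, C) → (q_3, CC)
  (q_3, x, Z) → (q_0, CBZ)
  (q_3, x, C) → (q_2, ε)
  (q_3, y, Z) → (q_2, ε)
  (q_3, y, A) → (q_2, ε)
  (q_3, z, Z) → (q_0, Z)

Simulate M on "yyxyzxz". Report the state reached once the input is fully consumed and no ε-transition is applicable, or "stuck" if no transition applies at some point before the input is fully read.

(q_0, yyxyzxz, Z)
  read y, top Z: go to q_0, push AZ → (q_0, yxyzxz, AZ)
  read y, top A: go to q_1, push C → (q_1, xyzxz, CZ)
  read x, top C: go to q_3, push AC → (q_3, yzxz, ACZ)
  read y, top A: go to q_2, push ε → (q_2, zxz, CZ)
  read z, top C: go to q_3, push CC → (q_3, xz, CCZ)
  read x, top C: go to q_2, push ε → (q_2, z, CZ)
  read z, top C: go to q_3, push CC → (q_3, ε, CCZ)
All input consumed; M is in state q_3.

q_3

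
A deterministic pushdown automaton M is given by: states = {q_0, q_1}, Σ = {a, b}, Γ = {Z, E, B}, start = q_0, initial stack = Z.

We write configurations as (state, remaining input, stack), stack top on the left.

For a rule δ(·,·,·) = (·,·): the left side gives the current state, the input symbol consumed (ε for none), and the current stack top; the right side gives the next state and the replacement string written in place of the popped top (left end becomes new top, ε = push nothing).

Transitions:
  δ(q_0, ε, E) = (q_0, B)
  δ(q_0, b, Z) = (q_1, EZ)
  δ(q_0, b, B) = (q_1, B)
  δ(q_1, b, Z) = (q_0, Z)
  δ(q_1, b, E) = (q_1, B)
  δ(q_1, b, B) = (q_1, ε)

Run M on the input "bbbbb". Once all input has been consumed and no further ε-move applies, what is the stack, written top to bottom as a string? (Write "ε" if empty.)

(q_0, bbbbb, Z) ⊢ (q_1, bbbb, EZ) ⊢ (q_1, bbb, BZ) ⊢ (q_1, bb, Z) ⊢ (q_0, b, Z) ⊢ (q_1, ε, EZ)
All input consumed in state q_1 with stack EZ.

EZ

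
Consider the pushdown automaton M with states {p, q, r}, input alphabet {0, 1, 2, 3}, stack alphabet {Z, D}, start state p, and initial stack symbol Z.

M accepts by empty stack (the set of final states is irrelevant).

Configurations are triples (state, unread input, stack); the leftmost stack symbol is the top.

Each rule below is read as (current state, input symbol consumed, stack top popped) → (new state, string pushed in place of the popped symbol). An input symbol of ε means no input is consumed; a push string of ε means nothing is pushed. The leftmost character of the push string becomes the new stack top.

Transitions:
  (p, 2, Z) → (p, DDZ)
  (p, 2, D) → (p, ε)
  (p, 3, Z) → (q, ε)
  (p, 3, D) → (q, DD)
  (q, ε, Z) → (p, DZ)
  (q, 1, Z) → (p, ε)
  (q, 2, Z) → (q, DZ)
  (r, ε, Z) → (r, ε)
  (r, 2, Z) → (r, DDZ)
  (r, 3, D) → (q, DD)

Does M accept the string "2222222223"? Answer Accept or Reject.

One accepting computation: (p, 2222222223, Z) ⊢ (p, 222222223, DDZ) ⊢ (p, 22222223, DZ) ⊢ (p, 2222223, Z) ⊢ (p, 222223, DDZ) ⊢ (p, 22223, DZ) ⊢ (p, 2223, Z) ⊢ (p, 223, DDZ) ⊢ (p, 23, DZ) ⊢ (p, 3, Z) ⊢ (q, ε, ε)
All input consumed and the stack is empty.

Accept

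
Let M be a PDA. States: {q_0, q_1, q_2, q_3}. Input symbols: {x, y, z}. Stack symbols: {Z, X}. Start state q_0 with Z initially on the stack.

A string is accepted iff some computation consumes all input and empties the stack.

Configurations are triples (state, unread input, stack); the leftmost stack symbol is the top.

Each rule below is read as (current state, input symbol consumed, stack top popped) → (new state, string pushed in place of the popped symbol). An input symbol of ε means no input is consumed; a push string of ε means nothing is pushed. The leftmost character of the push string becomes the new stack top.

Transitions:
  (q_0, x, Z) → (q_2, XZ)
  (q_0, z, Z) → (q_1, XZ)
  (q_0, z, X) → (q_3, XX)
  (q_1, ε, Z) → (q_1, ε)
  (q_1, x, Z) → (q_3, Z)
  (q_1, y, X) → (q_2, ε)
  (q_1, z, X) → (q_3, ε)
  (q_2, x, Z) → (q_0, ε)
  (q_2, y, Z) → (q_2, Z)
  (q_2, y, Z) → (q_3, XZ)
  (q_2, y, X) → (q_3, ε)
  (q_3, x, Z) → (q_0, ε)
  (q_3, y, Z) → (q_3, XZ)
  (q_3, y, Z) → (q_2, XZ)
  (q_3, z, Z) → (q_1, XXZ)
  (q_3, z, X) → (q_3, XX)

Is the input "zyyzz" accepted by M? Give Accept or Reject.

No computation consumes all input and empties the stack.

Reject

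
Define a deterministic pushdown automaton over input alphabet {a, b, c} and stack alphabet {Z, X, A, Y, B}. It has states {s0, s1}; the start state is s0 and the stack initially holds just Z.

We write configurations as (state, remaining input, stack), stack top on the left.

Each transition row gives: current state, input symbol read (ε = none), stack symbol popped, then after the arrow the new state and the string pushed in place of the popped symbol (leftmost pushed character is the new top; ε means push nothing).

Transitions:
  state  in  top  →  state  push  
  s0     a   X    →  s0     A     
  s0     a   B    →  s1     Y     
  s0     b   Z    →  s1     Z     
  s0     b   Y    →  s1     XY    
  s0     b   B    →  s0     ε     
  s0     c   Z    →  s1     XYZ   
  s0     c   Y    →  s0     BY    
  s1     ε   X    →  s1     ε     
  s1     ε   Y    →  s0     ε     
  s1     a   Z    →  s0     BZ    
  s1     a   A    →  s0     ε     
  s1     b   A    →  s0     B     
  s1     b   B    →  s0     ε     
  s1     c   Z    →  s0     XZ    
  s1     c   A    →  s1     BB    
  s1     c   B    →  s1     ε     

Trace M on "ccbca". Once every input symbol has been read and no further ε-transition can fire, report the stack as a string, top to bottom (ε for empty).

(s0, ccbca, Z)
  read c, top Z: go to s1, push XYZ → (s1, cbca, XYZ)
  ε-move, top X: go to s1, push ε → (s1, cbca, YZ)
  ε-move, top Y: go to s0, push ε → (s0, cbca, Z)
  read c, top Z: go to s1, push XYZ → (s1, bca, XYZ)
  ε-move, top X: go to s1, push ε → (s1, bca, YZ)
  ε-move, top Y: go to s0, push ε → (s0, bca, Z)
  read b, top Z: go to s1, push Z → (s1, ca, Z)
  read c, top Z: go to s0, push XZ → (s0, a, XZ)
  read a, top X: go to s0, push A → (s0, ε, AZ)
All input consumed in state s0 with stack AZ.

AZ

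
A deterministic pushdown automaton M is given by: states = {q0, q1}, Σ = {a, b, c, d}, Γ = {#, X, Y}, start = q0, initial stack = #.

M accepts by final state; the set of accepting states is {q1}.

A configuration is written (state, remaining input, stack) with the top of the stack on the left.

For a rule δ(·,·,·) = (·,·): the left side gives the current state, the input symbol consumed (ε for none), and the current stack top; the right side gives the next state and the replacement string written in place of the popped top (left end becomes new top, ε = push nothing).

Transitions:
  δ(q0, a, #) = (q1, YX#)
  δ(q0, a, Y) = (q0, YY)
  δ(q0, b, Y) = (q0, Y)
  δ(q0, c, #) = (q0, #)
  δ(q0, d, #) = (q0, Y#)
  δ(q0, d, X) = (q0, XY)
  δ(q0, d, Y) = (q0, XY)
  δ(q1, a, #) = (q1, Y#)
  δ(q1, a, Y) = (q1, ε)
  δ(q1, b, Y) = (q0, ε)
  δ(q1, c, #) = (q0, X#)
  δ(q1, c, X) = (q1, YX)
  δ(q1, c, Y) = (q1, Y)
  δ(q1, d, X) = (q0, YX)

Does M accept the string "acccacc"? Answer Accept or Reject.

Accept

(q0, acccacc, #)
  read a, top #: go to q1, push YX# → (q1, cccacc, YX#)
  read c, top Y: go to q1, push Y → (q1, ccacc, YX#)
  read c, top Y: go to q1, push Y → (q1, cacc, YX#)
  read c, top Y: go to q1, push Y → (q1, acc, YX#)
  read a, top Y: go to q1, push ε → (q1, cc, X#)
  read c, top X: go to q1, push YX → (q1, c, YX#)
  read c, top Y: go to q1, push Y → (q1, ε, YX#)
All input consumed; state q1 ∈ F.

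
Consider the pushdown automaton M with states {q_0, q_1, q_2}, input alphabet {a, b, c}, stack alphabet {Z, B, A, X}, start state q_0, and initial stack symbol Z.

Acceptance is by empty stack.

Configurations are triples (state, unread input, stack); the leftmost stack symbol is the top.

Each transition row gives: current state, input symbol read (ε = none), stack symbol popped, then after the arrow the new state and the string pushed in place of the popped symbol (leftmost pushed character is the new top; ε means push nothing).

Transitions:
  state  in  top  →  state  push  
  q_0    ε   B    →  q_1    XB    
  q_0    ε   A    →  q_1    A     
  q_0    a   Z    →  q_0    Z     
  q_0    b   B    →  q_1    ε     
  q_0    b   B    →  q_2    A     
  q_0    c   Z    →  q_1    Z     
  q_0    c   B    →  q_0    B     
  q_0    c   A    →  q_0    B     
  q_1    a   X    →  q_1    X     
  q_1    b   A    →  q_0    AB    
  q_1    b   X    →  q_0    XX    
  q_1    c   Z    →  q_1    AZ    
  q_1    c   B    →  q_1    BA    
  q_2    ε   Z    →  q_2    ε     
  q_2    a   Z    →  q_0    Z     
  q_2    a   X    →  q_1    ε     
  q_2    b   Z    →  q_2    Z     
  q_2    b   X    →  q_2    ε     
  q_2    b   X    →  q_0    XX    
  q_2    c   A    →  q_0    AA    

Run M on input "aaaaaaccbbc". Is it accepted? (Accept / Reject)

No computation consumes all input and empties the stack.

Reject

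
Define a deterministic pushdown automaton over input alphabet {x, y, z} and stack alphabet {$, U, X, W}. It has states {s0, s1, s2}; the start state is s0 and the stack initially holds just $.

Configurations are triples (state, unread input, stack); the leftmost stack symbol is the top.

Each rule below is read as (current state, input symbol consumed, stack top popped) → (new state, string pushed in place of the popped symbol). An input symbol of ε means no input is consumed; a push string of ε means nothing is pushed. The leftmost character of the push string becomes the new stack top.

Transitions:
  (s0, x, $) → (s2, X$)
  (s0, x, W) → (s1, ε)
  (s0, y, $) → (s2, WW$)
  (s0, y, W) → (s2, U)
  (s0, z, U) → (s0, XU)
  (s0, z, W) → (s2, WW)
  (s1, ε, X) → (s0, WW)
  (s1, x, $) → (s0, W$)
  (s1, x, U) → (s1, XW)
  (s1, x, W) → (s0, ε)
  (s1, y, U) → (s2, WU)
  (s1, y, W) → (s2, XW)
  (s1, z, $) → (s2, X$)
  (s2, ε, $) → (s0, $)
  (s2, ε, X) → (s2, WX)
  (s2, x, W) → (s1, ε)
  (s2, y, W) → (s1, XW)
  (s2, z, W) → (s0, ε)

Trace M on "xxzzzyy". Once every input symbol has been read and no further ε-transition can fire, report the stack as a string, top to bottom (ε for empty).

(s0, xxzzzyy, $) ⊢ (s2, xzzzyy, X$) ⊢ (s2, xzzzyy, WX$) ⊢ (s1, zzzyy, X$) ⊢ (s0, zzzyy, WW$) ⊢ (s2, zzyy, WWW$) ⊢ (s0, zyy, WW$) ⊢ (s2, yy, WWW$) ⊢ (s1, y, XWWW$) ⊢ (s0, y, WWWWW$) ⊢ (s2, ε, UWWWW$)
All input consumed in state s2 with stack UWWWW$.

UWWWW$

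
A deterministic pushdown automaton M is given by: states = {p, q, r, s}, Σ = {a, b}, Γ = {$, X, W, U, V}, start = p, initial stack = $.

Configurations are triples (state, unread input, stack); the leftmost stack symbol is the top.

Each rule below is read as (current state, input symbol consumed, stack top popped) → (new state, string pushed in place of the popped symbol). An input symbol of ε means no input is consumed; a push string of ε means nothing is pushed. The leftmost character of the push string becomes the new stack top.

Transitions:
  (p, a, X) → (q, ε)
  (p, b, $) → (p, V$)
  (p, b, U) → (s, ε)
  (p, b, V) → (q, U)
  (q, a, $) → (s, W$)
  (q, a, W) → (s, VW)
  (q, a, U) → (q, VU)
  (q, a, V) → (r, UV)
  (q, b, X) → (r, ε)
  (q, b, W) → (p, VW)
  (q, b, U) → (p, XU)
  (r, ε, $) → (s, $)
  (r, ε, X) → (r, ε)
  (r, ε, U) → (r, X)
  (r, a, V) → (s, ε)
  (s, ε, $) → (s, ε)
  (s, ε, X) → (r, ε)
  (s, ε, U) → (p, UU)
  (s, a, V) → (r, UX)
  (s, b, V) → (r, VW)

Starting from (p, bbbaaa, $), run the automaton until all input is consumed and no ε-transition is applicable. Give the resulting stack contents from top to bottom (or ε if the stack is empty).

VU$

(p, bbbaaa, $)
  read b, top $: go to p, push V$ → (p, bbaaa, V$)
  read b, top V: go to q, push U → (q, baaa, U$)
  read b, top U: go to p, push XU → (p, aaa, XU$)
  read a, top X: go to q, push ε → (q, aa, U$)
  read a, top U: go to q, push VU → (q, a, VU$)
  read a, top V: go to r, push UV → (r, ε, UVU$)
  ε-move, top U: go to r, push X → (r, ε, XVU$)
  ε-move, top X: go to r, push ε → (r, ε, VU$)
All input consumed in state r with stack VU$.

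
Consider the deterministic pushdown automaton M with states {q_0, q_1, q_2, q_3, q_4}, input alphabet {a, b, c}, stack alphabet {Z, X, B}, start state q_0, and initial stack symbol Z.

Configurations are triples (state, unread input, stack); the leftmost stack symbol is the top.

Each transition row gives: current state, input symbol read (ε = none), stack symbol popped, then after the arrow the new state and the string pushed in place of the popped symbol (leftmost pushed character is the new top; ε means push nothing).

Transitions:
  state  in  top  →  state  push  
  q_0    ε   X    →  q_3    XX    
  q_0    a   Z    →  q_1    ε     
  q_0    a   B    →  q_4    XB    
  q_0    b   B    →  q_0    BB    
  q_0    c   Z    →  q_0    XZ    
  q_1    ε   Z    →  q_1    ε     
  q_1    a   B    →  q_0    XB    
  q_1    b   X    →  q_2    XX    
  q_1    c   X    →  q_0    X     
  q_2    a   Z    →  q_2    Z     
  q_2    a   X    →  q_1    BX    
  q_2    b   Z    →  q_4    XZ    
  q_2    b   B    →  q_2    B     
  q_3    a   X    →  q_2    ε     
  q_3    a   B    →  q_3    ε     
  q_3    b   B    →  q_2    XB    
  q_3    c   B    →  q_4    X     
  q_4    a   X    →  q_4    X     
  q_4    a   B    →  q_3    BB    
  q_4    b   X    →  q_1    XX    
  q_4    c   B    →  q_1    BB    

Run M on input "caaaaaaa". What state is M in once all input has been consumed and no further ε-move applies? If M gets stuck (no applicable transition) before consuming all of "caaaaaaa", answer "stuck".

q_2

(q_0, caaaaaaa, Z)
  read c, top Z: go to q_0, push XZ → (q_0, aaaaaaa, XZ)
  ε-move, top X: go to q_3, push XX → (q_3, aaaaaaa, XXZ)
  read a, top X: go to q_2, push ε → (q_2, aaaaaa, XZ)
  read a, top X: go to q_1, push BX → (q_1, aaaaa, BXZ)
  read a, top B: go to q_0, push XB → (q_0, aaaa, XBXZ)
  ε-move, top X: go to q_3, push XX → (q_3, aaaa, XXBXZ)
  read a, top X: go to q_2, push ε → (q_2, aaa, XBXZ)
  read a, top X: go to q_1, push BX → (q_1, aa, BXBXZ)
  read a, top B: go to q_0, push XB → (q_0, a, XBXBXZ)
  ε-move, top X: go to q_3, push XX → (q_3, a, XXBXBXZ)
  read a, top X: go to q_2, push ε → (q_2, ε, XBXBXZ)
All input consumed; M is in state q_2.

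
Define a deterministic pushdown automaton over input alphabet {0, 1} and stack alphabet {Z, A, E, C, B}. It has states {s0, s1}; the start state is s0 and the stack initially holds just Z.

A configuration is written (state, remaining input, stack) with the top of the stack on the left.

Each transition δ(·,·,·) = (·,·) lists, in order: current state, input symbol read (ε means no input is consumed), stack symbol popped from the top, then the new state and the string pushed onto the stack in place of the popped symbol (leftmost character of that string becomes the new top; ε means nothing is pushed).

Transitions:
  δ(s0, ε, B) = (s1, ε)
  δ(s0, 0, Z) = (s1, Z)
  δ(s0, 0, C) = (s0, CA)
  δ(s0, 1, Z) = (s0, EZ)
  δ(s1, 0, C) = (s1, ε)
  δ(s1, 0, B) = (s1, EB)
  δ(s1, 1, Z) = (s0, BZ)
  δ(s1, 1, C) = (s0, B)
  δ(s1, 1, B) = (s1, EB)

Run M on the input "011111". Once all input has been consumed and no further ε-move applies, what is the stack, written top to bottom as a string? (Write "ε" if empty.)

Z

(s0, 011111, Z)
  read 0, top Z: go to s1, push Z → (s1, 11111, Z)
  read 1, top Z: go to s0, push BZ → (s0, 1111, BZ)
  ε-move, top B: go to s1, push ε → (s1, 1111, Z)
  read 1, top Z: go to s0, push BZ → (s0, 111, BZ)
  ε-move, top B: go to s1, push ε → (s1, 111, Z)
  read 1, top Z: go to s0, push BZ → (s0, 11, BZ)
  ε-move, top B: go to s1, push ε → (s1, 11, Z)
  read 1, top Z: go to s0, push BZ → (s0, 1, BZ)
  ε-move, top B: go to s1, push ε → (s1, 1, Z)
  read 1, top Z: go to s0, push BZ → (s0, ε, BZ)
  ε-move, top B: go to s1, push ε → (s1, ε, Z)
All input consumed in state s1 with stack Z.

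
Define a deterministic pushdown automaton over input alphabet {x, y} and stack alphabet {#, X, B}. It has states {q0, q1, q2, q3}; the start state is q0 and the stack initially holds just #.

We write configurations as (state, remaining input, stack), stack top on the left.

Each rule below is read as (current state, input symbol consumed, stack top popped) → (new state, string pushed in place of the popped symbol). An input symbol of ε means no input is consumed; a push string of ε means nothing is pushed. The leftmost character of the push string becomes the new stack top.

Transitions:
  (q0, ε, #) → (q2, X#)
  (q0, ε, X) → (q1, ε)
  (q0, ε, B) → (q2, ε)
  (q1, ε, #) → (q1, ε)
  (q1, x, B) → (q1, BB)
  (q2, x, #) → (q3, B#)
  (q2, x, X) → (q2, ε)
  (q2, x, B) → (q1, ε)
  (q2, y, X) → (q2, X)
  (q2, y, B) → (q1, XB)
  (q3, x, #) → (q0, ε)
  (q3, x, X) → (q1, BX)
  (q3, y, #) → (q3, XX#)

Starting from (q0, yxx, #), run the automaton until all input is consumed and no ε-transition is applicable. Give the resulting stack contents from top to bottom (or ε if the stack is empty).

B#

(q0, yxx, #) ⊢ (q2, yxx, X#) ⊢ (q2, xx, X#) ⊢ (q2, x, #) ⊢ (q3, ε, B#)
All input consumed in state q3 with stack B#.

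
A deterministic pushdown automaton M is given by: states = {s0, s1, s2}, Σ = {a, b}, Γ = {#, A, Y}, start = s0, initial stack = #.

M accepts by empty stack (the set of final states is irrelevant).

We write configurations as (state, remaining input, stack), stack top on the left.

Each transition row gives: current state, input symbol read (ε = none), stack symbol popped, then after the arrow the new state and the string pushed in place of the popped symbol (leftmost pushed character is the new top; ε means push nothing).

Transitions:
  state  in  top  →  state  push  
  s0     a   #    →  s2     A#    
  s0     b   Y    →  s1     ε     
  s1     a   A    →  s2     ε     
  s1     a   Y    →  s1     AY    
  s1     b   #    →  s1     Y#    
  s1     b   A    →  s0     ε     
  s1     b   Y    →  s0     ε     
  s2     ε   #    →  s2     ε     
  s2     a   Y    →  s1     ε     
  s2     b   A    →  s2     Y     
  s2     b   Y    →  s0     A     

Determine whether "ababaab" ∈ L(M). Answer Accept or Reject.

(s0, ababaab, #)
  read a, top #: go to s2, push A# → (s2, babaab, A#)
  read b, top A: go to s2, push Y → (s2, abaab, Y#)
  read a, top Y: go to s1, push ε → (s1, baab, #)
  read b, top #: go to s1, push Y# → (s1, aab, Y#)
  read a, top Y: go to s1, push AY → (s1, ab, AY#)
  read a, top A: go to s2, push ε → (s2, b, Y#)
  read b, top Y: go to s0, push A → (s0, ε, A#)
All input consumed; stack is A#, not empty, and no further ε-move applies.

Reject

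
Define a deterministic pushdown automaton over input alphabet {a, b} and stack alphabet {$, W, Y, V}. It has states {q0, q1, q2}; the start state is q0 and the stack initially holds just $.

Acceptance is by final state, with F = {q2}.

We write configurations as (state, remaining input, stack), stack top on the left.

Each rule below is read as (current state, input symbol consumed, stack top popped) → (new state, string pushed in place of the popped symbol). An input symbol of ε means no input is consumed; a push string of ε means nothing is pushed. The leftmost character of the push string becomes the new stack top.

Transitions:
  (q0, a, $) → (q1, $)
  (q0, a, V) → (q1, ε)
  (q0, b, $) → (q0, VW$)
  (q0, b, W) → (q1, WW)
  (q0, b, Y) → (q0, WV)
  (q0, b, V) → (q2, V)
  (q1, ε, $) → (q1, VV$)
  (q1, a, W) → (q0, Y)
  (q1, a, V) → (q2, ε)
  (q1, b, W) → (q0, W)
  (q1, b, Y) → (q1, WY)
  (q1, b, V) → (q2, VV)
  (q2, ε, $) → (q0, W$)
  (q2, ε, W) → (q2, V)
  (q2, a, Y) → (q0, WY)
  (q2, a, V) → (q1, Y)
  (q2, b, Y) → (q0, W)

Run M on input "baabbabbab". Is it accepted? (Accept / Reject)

(q0, baabbabbab, $)
  read b, top $: go to q0, push VW$ → (q0, aabbabbab, VW$)
  read a, top V: go to q1, push ε → (q1, abbabbab, W$)
  read a, top W: go to q0, push Y → (q0, bbabbab, Y$)
  read b, top Y: go to q0, push WV → (q0, babbab, WV$)
  read b, top W: go to q1, push WW → (q1, abbab, WWV$)
  read a, top W: go to q0, push Y → (q0, bbab, YWV$)
  read b, top Y: go to q0, push WV → (q0, bab, WVWV$)
  read b, top W: go to q1, push WW → (q1, ab, WWVWV$)
  read a, top W: go to q0, push Y → (q0, b, YWVWV$)
  read b, top Y: go to q0, push WV → (q0, ε, WVWVWV$)
All input consumed; state q0 ∉ F and no further ε-move applies.

Reject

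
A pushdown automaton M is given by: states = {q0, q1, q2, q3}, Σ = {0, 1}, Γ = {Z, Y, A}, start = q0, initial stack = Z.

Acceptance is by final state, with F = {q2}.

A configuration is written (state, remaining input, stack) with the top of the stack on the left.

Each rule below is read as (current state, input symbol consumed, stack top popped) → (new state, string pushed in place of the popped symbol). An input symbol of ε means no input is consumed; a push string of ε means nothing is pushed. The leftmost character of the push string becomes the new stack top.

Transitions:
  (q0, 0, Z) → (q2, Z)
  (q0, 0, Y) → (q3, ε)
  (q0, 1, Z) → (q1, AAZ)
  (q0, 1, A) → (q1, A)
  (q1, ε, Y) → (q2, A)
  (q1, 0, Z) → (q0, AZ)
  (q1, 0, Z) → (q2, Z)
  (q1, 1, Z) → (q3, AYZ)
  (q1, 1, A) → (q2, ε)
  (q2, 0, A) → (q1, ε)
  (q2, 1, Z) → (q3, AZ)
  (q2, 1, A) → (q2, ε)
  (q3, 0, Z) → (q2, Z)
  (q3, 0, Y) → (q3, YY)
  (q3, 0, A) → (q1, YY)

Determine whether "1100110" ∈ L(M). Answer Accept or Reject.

No computation consumes all input and reaches a final state.

Reject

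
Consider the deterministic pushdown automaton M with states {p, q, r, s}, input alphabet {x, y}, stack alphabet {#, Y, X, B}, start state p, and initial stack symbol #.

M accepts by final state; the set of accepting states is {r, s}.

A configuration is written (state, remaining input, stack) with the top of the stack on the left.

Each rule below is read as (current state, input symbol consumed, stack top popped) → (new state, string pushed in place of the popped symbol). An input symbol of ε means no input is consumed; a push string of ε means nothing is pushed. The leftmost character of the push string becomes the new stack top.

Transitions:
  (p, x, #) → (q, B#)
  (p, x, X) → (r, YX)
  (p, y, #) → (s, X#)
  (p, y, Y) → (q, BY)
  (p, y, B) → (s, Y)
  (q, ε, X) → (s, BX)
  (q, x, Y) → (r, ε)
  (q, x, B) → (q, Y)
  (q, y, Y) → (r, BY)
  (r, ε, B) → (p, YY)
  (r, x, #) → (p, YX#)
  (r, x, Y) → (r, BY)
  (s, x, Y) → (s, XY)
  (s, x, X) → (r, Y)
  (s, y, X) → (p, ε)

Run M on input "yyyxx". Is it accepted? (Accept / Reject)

Accept

(p, yyyxx, #) ⊢ (s, yyxx, X#) ⊢ (p, yxx, #) ⊢ (s, xx, X#) ⊢ (r, x, Y#) ⊢ (r, ε, BY#)
All input consumed; state r ∈ F.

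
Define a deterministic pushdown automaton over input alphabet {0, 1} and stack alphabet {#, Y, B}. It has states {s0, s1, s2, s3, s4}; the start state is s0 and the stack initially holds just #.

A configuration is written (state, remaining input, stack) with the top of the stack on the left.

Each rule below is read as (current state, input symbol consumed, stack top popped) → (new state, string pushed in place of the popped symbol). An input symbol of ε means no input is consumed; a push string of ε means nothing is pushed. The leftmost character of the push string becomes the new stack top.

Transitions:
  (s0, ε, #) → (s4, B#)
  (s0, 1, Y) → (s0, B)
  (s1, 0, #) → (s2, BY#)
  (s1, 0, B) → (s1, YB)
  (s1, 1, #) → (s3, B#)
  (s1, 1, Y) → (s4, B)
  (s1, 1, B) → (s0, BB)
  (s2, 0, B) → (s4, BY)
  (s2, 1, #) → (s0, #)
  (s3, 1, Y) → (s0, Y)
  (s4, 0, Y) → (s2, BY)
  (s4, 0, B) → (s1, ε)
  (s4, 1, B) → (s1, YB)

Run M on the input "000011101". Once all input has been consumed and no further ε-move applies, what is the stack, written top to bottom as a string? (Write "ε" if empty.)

(s0, 000011101, #)
  ε-move, top #: go to s4, push B# → (s4, 000011101, B#)
  read 0, top B: go to s1, push ε → (s1, 00011101, #)
  read 0, top #: go to s2, push BY# → (s2, 0011101, BY#)
  read 0, top B: go to s4, push BY → (s4, 011101, BYY#)
  read 0, top B: go to s1, push ε → (s1, 11101, YY#)
  read 1, top Y: go to s4, push B → (s4, 1101, BY#)
  read 1, top B: go to s1, push YB → (s1, 101, YBY#)
  read 1, top Y: go to s4, push B → (s4, 01, BBY#)
  read 0, top B: go to s1, push ε → (s1, 1, BY#)
  read 1, top B: go to s0, push BB → (s0, ε, BBY#)
All input consumed in state s0 with stack BBY#.

BBY#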